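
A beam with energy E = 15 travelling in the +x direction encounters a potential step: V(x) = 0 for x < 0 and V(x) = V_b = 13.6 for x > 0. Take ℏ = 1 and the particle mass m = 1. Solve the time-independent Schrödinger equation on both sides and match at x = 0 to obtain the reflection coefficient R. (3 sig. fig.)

The wavenumbers are k₁ = √(2mE)/ℏ = 5.477 on the left and k₂ = √(2m(E − V_b))/ℏ = 1.673 on the right.
Continuity of ψ and ψ′ at the step yields the reflection amplitude r = (k₁ − k₂)/(k₁ + k₂) = 0.5320; thus R = |r|² = 0.2830, T = 0.7170.

R = 0.283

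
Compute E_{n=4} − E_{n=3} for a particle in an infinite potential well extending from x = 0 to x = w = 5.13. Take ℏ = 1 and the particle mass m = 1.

ΔE = 1.31

E_n = n²π²ℏ²/(2mw²), so ΔE = (4² − 3²) π²ℏ²/(2mw²).
ΔE = 7 × π² / (2 × 1 × 5.13²) = 1.313.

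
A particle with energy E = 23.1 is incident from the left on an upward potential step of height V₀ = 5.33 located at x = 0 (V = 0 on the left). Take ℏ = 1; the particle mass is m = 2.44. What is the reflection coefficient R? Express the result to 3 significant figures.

R = 0.00429

On each side the TISE gives plane waves with k = √(2m(E − V))/ℏ: k₁ = √(2·2.44·23.1) = 10.62, k₂ = √(2·2.44·17.77) = 9.312.
Matching ψ and ψ′ at x = 0 gives r = (k₁ − k₂)/(k₁ + k₂), so R = r² = 0.004288 and T = 1 − R = 0.9957.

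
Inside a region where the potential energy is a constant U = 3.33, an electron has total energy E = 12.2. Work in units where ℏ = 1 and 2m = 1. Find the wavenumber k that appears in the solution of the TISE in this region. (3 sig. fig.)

With E > U the solution is oscillatory, ψ ∝ e^{±ikx} with k = √(2m(E − U))/ℏ.
k = √(2 × 0.5 × 8.87) = 2.978.

k = 2.98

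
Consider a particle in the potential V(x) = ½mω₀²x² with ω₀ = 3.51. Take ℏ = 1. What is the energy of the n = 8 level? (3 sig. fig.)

E = 29.8

The oscillator eigenvalues are E_n = ℏω₀(n + ½), so E_8 = 3.51 × 8.5 = 29.84.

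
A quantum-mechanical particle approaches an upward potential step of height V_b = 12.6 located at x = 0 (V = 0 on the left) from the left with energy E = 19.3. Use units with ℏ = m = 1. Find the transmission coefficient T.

The wavenumbers are k₁ = √(2mE)/ℏ = 6.213 on the left and k₂ = √(2m(E − V_b))/ℏ = 3.661 on the right.
Continuity of ψ and ψ′ at the step yields the reflection amplitude r = (k₁ − k₂)/(k₁ + k₂) = 0.2585; thus R = |r|² = 0.06682, T = 0.9332.

T = 0.933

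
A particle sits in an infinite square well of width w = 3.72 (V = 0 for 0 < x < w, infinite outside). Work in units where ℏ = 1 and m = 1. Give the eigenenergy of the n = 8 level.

E = 22.8

Requiring ψ(0) = ψ(w) = 0 quantises k = nπ/w, hence E_n = ℏ²k²/2m = n²π²ℏ²/(2mw²).
E_8 = 8² × π² / (2 × 1 × 3.72²) = 22.82.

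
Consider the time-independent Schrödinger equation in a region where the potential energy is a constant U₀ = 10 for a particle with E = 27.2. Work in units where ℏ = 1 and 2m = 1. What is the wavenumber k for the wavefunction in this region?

k = 4.15

With E > U₀ the solution is oscillatory, ψ ∝ e^{±ikx} with k = √(2m(E − U₀))/ℏ.
k = √(2 × 0.5 × 17.2) = 4.147.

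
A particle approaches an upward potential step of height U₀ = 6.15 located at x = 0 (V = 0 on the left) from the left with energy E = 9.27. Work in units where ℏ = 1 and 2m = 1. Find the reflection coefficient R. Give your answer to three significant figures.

The wavenumbers are k₁ = √(2mE)/ℏ = 3.045 on the left and k₂ = √(2m(E − U₀))/ℏ = 1.766 on the right.
Matching ψ and ψ′ at x = 0 gives r = (k₁ − k₂)/(k₁ + k₂), so R = r² = 0.07060 and T = 1 − R = 0.9294.

R = 0.0706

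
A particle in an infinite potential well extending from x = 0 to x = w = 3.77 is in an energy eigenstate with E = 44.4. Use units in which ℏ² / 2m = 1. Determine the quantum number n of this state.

n = 8

From E_n = n²π²ℏ²/(2mw²) invert to n = √(2mw²E)/(πℏ).
n = (3.77/π) × √(2 × 0.5 × 44.4) = 7.996 → n = 8.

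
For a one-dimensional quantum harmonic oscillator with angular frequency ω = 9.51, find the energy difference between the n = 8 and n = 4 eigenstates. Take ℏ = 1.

E_n = ℏω(n + ½), so ΔE = (8 − 4) ℏω = 4 × 9.51 = 38.04.

ΔE = 38.0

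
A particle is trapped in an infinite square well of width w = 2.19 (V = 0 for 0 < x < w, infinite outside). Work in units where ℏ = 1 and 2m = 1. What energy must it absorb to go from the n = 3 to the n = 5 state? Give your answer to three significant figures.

E_n = n²π²ℏ²/(2mw²), so ΔE = (5² − 3²) π²ℏ²/(2mw²).
ΔE = 16 × π² / (2 × 0.5 × 2.19²) = 32.93.

ΔE = 32.9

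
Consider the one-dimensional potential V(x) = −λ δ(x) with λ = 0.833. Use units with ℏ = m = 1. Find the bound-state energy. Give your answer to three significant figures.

The bound state is ψ(x) = √κ e^{−κ|x|}. The derivative jump ψ'(0⁺) − ψ'(0⁻) = −(2mλ/ℏ²)ψ(0) fixes κ = mλ/ℏ² = 0.8330.
Then E = −ℏ²κ²/(2m) = −mλ²/(2ℏ²) = -0.3469.

E = -0.347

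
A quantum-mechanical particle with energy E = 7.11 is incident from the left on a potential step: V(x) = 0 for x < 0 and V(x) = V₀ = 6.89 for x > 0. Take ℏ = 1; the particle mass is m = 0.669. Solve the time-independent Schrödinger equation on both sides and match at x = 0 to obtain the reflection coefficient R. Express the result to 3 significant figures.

On each side the TISE gives plane waves with k = √(2m(E − V))/ℏ: k₁ = √(2·0.669·7.11) = 3.084, k₂ = √(2·0.669·0.22) = 0.5425.
Continuity of ψ and ψ′ at the step yields the reflection amplitude r = (k₁ − k₂)/(k₁ + k₂) = 0.7008; thus R = |r|² = 0.4911, T = 0.5089.

R = 0.491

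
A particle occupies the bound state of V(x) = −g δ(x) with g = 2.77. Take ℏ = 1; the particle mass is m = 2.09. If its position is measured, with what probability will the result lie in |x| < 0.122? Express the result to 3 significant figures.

The normalised bound state is ψ = √κ e^{−κ|x|} with κ = mg/ℏ² = 5.789.
P(|x| < d) = ∫_{−d}^{d} κ e^{−2κ|x|} dx = 1 − e^{−2κd} = 1 − e^{−1.413} = 0.7565.

P = 0.756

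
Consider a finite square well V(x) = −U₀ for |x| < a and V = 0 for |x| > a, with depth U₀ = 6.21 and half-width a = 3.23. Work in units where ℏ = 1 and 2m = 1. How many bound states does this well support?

The dimensionless depth is z₀ = a√(2mU₀)/ℏ = 3.23 × √(6.210) = 8.049.
A new bound state (alternating even/odd) appears each time z₀ passes a multiple of π/2, so N = ⌊2z₀/π⌋ + 1 = ⌊5.124⌋ + 1 = 6.

N = 6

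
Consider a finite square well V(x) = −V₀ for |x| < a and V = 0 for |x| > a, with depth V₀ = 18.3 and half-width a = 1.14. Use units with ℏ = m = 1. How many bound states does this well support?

The dimensionless depth is z₀ = a√(2mV₀)/ℏ = 1.14 × √(36.60) = 6.897.
The even/odd transcendental equations gain one root per π/2 in z₀, giving N = 1 + ⌊2z₀/π⌋ = 1 + ⌊4.391⌋ = 5.

N = 5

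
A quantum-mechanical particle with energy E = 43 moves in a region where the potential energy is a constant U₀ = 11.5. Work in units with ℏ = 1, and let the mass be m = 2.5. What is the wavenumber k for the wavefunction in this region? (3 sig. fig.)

With E > U₀ the solution is oscillatory, ψ ∝ e^{±ikx} with k = √(2m(E − U₀))/ℏ.
k = √(2 × 2.5 × 31.5) = 12.55.

k = 12.5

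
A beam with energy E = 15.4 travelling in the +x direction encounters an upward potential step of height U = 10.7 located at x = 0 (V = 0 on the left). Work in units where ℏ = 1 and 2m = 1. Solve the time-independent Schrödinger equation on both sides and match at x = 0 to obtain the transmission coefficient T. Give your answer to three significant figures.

On each side the TISE gives plane waves with k = √(2m(E − V))/ℏ: k₁ = √(2·½·15.4) = 3.924, k₂ = √(2·½·4.7) = 2.168.
Matching ψ and ψ′ at x = 0 gives r = (k₁ − k₂)/(k₁ + k₂), so R = r² = 0.08311 and T = 1 − R = 0.9169.

T = 0.917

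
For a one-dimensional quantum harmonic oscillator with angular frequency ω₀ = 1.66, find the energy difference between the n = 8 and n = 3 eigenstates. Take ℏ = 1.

E_n = ℏω₀(n + ½), so ΔE = (8 − 3) ℏω₀ = 5 × 1.66 = 8.300.

ΔE = 8.30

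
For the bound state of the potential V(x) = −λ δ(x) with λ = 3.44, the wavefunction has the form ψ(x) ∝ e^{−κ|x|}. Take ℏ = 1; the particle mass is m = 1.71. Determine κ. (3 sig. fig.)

Integrate −(ℏ²/2m)ψ'' − λδ(x)ψ = Eψ from −ε to +ε: the ψ'' term gives ψ'(0⁺) − ψ'(0⁻) and the δ term gives −(2mλ/ℏ²)ψ(0).
With ψ ∝ e^{−κ|x|} this yields −2κ = −2mλ/ℏ², so κ = mλ/ℏ² = 5.882.

κ = 5.88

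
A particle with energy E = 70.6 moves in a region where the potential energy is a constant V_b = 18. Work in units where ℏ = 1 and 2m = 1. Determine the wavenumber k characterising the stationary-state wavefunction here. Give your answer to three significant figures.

With E > V_b the solution is oscillatory, ψ ∝ e^{±ikx} with k = √(2m(E − V_b))/ℏ.
k = √(2 × 0.5 × 52.6) = 7.253.

k = 7.25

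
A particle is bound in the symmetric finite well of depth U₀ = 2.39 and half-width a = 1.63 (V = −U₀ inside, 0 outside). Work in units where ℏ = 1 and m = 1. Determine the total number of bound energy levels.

The dimensionless depth is z₀ = a√(2mU₀)/ℏ = 1.63 × √(4.780) = 3.564.
A new bound state (alternating even/odd) appears each time z₀ passes a multiple of π/2, so N = ⌊2z₀/π⌋ + 1 = ⌊2.269⌋ + 1 = 3.

N = 3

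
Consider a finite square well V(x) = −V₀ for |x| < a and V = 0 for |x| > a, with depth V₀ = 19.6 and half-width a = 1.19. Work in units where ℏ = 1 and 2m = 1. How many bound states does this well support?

N = 4

The dimensionless depth is z₀ = a√(2mV₀)/ℏ = 1.19 × √(19.60) = 5.268.
A new bound state (alternating even/odd) appears each time z₀ passes a multiple of π/2, so N = ⌊2z₀/π⌋ + 1 = ⌊3.354⌋ + 1 = 4.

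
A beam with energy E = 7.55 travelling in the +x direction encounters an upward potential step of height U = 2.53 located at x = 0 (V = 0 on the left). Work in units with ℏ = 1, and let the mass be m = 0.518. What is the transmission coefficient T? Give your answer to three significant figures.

On each side the TISE gives plane waves with k = √(2m(E − V))/ℏ: k₁ = √(2·0.518·7.55) = 2.797, k₂ = √(2·0.518·5.02) = 2.281.
Continuity of ψ and ψ′ at the step yields the reflection amplitude r = (k₁ − k₂)/(k₁ + k₂) = 0.1017; thus R = |r|² = 0.01034, T = 0.9897.

T = 0.990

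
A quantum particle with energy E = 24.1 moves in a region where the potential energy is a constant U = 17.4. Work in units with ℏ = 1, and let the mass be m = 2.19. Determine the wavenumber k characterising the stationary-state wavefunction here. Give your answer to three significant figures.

k = 5.42

With E > U the solution is oscillatory, ψ ∝ e^{±ikx} with k = √(2m(E − U))/ℏ.
k = √(2 × 2.19 × 6.7) = 5.417.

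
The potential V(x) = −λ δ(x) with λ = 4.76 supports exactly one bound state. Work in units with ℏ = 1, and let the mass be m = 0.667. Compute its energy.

The bound state is ψ(x) = √κ e^{−κ|x|}. The derivative jump ψ'(0⁺) − ψ'(0⁻) = −(2mλ/ℏ²)ψ(0) fixes κ = mλ/ℏ² = 3.175.
Then E = −ℏ²κ²/(2m) = −mλ²/(2ℏ²) = -7.556.

E = -7.56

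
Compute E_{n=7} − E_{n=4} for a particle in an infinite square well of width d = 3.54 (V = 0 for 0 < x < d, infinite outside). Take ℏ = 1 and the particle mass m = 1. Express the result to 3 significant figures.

ΔE = 13.0

E_n = n²π²ℏ²/(2md²), so ΔE = (7² − 4²) π²ℏ²/(2md²).
ΔE = 33 × π² / (2 × 1 × 3.54²) = 13.00.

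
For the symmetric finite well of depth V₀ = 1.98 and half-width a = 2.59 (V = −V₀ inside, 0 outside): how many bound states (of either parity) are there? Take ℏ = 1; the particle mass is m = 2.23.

Define the well-strength parameter z₀ = (a/ℏ)√(2mV₀) = 2.59 × √(2·2.23·1.98) = 7.697.
A new bound state (alternating even/odd) appears each time z₀ passes a multiple of π/2, so N = ⌊2z₀/π⌋ + 1 = ⌊4.900⌋ + 1 = 5.

N = 5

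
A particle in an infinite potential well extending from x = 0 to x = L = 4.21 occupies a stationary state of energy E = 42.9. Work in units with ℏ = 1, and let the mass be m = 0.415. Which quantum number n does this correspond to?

n = 8

For an infinite well E_n = n²π²ℏ²/(2mL²), so n = (L/πℏ)√(2mE).
n = (4.21/π) × √(2 × 0.415 × 42.9) = 7.996 → n = 8.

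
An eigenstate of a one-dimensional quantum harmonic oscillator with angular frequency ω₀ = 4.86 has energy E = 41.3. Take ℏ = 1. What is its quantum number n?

n = 8

E_n = ℏω₀(n + ½) ⇒ n = E/(ℏω₀) − ½ = 41.3/4.86 − 0.5 = 7.998 → n = 8.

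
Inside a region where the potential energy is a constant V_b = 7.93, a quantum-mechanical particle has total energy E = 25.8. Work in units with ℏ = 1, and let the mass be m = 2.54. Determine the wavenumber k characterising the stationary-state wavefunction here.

With E > V_b the solution is oscillatory, ψ ∝ e^{±ikx} with k = √(2m(E − V_b))/ℏ.
k = √(2 × 2.54 × 17.87) = 9.528.

k = 9.53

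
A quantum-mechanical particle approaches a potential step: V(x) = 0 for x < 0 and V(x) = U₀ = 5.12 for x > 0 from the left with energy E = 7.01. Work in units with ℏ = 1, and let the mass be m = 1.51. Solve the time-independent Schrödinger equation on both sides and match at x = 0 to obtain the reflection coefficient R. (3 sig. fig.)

On each side the TISE gives plane waves with k = √(2m(E − V))/ℏ: k₁ = √(2·1.51·7.01) = 4.601, k₂ = √(2·1.51·1.89) = 2.389.
Matching ψ and ψ′ at x = 0 gives r = (k₁ − k₂)/(k₁ + k₂), so R = r² = 0.1001 and T = 1 − R = 0.8999.

R = 0.100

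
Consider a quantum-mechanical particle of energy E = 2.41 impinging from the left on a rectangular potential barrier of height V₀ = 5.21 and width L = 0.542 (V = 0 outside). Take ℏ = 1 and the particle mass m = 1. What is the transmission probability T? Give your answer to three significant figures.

T = 0.264

E < V₀: inside the barrier ψ ∝ e^{±κx} with κ = √(2m(V₀ − E))/ℏ = 2.366.
κL = 1.283, sinh(κL) = 1.664.
The exact tunnelling result is T⁻¹ = 1 + V₀² sinh²(κL) / [4E(V₀ − E)] = 3.786, so T = 0.264.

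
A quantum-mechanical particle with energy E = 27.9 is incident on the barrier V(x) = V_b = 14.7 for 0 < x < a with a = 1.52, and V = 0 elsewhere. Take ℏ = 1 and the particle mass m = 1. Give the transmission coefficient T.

Above the barrier the interior wavenumber is k₂ = √(2m(E − V_b))/ℏ = 5.138, giving phase k₂a = 7.810.
Matching at both interfaces gives T⁻¹ = 1 + V_b² sin²(k₂a) / [4E(E − V_b)] = 1.146, hence T = 0.872.

T = 0.872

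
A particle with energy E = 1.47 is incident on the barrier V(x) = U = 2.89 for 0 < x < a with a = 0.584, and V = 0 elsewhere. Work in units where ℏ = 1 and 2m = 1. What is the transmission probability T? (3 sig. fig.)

T = 0.638

Since E < U the interior solution is evanescent with decay constant κ = √(2m(U − E))/ℏ = 1.192.
κa = 0.6959, sinh(κa) = 0.7535.
Matching ψ, ψ′ at both faces gives T = [1 + U² sinh²(κa) / (4E(U − E))]⁻¹ = 1/1.568 = 0.638.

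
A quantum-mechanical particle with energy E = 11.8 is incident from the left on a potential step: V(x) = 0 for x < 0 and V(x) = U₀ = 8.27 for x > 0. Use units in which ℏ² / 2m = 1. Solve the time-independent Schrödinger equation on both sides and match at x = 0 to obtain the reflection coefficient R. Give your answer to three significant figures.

The wavenumbers are k₁ = √(2mE)/ℏ = 3.435 on the left and k₂ = √(2m(E − U₀))/ℏ = 1.879 on the right.
Matching ψ and ψ′ at x = 0 gives r = (k₁ − k₂)/(k₁ + k₂), so R = r² = 0.08577 and T = 1 − R = 0.9142.

R = 0.0858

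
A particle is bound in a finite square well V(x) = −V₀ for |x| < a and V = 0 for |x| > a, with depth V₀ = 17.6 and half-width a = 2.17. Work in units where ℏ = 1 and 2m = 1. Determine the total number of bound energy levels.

The dimensionless depth is z₀ = a√(2mV₀)/ℏ = 2.17 × √(17.60) = 9.104.
A new bound state (alternating even/odd) appears each time z₀ passes a multiple of π/2, so N = ⌊2z₀/π⌋ + 1 = ⌊5.796⌋ + 1 = 6.

N = 6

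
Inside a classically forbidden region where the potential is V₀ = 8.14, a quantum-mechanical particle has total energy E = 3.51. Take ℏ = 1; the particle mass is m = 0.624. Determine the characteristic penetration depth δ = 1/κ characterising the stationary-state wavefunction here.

δ = 0.416

Since E < V₀ the TISE in this region is ψ'' = κ²ψ with κ = √(2m(V₀ − E))/ℏ.
κ = √(2 × 0.624 × 4.63) = 2.404. The penetration depth is δ = 1/κ = 0.416.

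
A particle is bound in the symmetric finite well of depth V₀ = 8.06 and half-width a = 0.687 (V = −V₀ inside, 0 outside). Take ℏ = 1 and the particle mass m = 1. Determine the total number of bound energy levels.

N = 2

Define the well-strength parameter z₀ = (a/ℏ)√(2mV₀) = 0.687 × √(2·1·8.06) = 2.758.
The even/odd transcendental equations gain one root per π/2 in z₀, giving N = 1 + ⌊2z₀/π⌋ = 1 + ⌊1.756⌋ = 2.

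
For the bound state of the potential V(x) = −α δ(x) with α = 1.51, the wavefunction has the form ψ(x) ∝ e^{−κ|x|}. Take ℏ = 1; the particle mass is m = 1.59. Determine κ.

κ = 2.40

Integrate −(ℏ²/2m)ψ'' − αδ(x)ψ = Eψ from −ε to +ε: the ψ'' term gives ψ'(0⁺) − ψ'(0⁻) and the δ term gives −(2mα/ℏ²)ψ(0).
With ψ ∝ e^{−κ|x|} this yields −2κ = −2mα/ℏ², so κ = mα/ℏ² = 2.401.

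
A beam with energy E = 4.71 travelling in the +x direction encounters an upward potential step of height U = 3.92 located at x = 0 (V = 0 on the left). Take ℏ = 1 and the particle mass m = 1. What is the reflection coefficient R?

On each side the TISE gives plane waves with k = √(2m(E − V))/ℏ: k₁ = √(2·1·4.71) = 3.069, k₂ = √(2·1·0.79) = 1.257.
Continuity of ψ and ψ′ at the step yields the reflection amplitude r = (k₁ − k₂)/(k₁ + k₂) = 0.4189; thus R = |r|² = 0.1755, T = 0.8245.

R = 0.175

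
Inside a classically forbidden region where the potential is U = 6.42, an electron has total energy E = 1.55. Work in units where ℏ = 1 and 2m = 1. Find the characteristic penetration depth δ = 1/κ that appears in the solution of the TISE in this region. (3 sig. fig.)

Since E < U the TISE in this region is ψ'' = κ²ψ with κ = √(2m(U − E))/ℏ.
κ = √(2 × 0.5 × 4.87) = 2.207. The penetration depth is δ = 1/κ = 0.453.

δ = 0.453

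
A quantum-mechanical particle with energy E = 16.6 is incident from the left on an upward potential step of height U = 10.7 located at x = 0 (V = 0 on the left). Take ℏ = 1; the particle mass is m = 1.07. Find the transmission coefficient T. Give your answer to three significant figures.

T = 0.936

The wavenumbers are k₁ = √(2mE)/ℏ = 5.960 on the left and k₂ = √(2m(E − U))/ℏ = 3.553 on the right.
Matching ψ and ψ′ at x = 0 gives r = (k₁ − k₂)/(k₁ + k₂), so R = r² = 0.06401 and T = 1 − R = 0.9360.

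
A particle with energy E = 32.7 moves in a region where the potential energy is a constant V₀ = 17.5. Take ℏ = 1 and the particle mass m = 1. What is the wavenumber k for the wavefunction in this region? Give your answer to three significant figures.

With E > V₀ the solution is oscillatory, ψ ∝ e^{±ikx} with k = √(2m(E − V₀))/ℏ.
k = √(2 × 1 × 15.2) = 5.514.

k = 5.51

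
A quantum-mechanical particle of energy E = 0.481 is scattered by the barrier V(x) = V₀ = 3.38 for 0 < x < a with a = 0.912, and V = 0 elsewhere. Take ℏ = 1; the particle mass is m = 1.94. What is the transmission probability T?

T = 0.00431

Since E < V₀ the interior solution is evanescent with decay constant κ = √(2m(V₀ − E))/ℏ = 3.354.
κa = 3.059, sinh(κa) = 10.63.
Matching ψ, ψ′ at both faces gives T = [1 + V₀² sinh²(κa) / (4E(V₀ − E))]⁻¹ = 1/232.3 = 0.00431.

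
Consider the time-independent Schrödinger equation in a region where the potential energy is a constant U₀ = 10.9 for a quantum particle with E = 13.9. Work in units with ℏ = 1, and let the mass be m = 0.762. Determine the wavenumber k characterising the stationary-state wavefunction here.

With E > U₀ the solution is oscillatory, ψ ∝ e^{±ikx} with k = √(2m(E − U₀))/ℏ.
k = √(2 × 0.762 × 3) = 2.138.

k = 2.14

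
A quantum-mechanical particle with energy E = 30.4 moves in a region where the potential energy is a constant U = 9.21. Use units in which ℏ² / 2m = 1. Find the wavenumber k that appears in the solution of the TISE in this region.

k = 4.60

With E > U the solution is oscillatory, ψ ∝ e^{±ikx} with k = √(2m(E − U))/ℏ.
k = √(2 × 0.5 × 21.19) = 4.603.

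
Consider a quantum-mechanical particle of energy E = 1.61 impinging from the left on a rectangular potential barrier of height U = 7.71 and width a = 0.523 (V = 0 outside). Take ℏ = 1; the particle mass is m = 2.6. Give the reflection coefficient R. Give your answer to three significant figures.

Since E < U the interior solution is evanescent with decay constant κ = √(2m(U − E))/ℏ = 5.632.
κa = 2.946, sinh(κa) = 9.484.
Matching ψ, ψ′ at both faces gives T = [1 + U² sinh²(κa) / (4E(U − E))]⁻¹ = 1/137.1 = 0.00729.
R = 1 − T = 0.993.

R = 0.993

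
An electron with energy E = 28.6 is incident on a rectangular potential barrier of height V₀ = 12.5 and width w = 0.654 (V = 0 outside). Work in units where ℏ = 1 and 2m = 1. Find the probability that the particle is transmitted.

T = 0.980

Above the barrier the interior wavenumber is k₂ = √(2m(E − V₀))/ℏ = 4.012, giving phase k₂w = 2.624.
Matching at both interfaces gives T⁻¹ = 1 + V₀² sin²(k₂w) / [4E(E − V₀)] = 1.021, hence T = 0.980.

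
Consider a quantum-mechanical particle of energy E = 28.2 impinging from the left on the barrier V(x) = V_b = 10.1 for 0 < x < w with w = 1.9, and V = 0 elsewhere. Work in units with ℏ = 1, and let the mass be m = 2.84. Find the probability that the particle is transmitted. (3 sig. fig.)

T = 0.992

Above the barrier the interior wavenumber is k₂ = √(2m(E − V_b))/ℏ = 10.14, giving phase k₂w = 19.26.
Matching at both interfaces gives T⁻¹ = 1 + V_b² sin²(k₂w) / [4E(E − V_b)] = 1.008, hence T = 0.992.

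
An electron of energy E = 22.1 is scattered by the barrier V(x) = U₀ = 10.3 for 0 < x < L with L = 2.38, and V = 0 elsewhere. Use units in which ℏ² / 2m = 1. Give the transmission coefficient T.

Above the barrier the interior wavenumber is k₂ = √(2m(E − U₀))/ℏ = 3.435, giving phase k₂L = 8.176.
Matching at both interfaces gives T⁻¹ = 1 + U₀² sin²(k₂L) / [4E(E − U₀)] = 1.092, hence T = 0.916.

T = 0.916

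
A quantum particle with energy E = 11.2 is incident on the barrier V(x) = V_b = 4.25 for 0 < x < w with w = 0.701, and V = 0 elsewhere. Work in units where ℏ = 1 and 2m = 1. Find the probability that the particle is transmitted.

T = 0.949

E > V_b: inside the barrier k₂ = √(2m(E − V_b))/ℏ = 2.636, k₂w = 1.848.
Matching at both interfaces gives T⁻¹ = 1 + V_b² sin²(k₂w) / [4E(E − V_b)] = 1.054, hence T = 0.949.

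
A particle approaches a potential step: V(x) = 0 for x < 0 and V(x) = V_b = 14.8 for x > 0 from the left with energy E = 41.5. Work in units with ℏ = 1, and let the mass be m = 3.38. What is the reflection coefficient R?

R = 0.0121

The wavenumbers are k₁ = √(2mE)/ℏ = 16.75 on the left and k₂ = √(2m(E − V_b))/ℏ = 13.43 on the right.
Matching ψ and ψ′ at x = 0 gives r = (k₁ − k₂)/(k₁ + k₂), so R = r² = 0.01206 and T = 1 − R = 0.9879.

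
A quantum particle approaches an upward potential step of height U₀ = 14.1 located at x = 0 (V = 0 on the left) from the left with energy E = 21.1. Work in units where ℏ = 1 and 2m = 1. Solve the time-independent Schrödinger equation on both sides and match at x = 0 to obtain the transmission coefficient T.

The wavenumbers are k₁ = √(2mE)/ℏ = 4.593 on the left and k₂ = √(2m(E − U₀))/ℏ = 2.646 on the right.
Continuity of ψ and ψ′ at the step yields the reflection amplitude r = (k₁ − k₂)/(k₁ + k₂) = 0.2691; thus R = |r|² = 0.07239, T = 0.9276.

T = 0.928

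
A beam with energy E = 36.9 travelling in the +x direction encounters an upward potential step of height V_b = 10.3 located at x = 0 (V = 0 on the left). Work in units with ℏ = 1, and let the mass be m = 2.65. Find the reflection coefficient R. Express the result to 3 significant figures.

R = 0.00667

The wavenumbers are k₁ = √(2mE)/ℏ = 13.98 on the left and k₂ = √(2m(E − V_b))/ℏ = 11.87 on the right.
Matching ψ and ψ′ at x = 0 gives r = (k₁ − k₂)/(k₁ + k₂), so R = r² = 0.006666 and T = 1 − R = 0.9933.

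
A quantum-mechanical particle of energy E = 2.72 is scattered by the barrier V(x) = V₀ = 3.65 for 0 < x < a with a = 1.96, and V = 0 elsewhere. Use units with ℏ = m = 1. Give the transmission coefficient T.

E < V₀: inside the barrier ψ ∝ e^{±κx} with κ = √(2m(V₀ − E))/ℏ = 1.364.
κa = 2.673, sinh(κa) = 7.208.
The exact tunnelling result is T⁻¹ = 1 + V₀² sinh²(κa) / [4E(V₀ − E)] = 69.40, so T = 0.0144.

T = 0.0144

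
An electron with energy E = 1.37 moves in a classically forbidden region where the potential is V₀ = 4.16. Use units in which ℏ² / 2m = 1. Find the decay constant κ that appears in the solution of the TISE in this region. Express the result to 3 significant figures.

Since E < V₀ the TISE in this region is ψ'' = κ²ψ with κ = √(2m(V₀ − E))/ℏ.
κ = √(2 × 0.5 × 2.79) = 1.670.

κ = 1.67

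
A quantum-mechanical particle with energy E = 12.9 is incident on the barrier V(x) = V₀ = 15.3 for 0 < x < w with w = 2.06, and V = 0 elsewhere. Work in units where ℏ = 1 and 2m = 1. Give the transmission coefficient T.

T = 0.00358

E < V₀: inside the barrier ψ ∝ e^{±κx} with κ = √(2m(V₀ − E))/ℏ = 1.549.
κw = 3.191, sinh(κw) = 12.14.
Matching ψ, ψ′ at both faces gives T = [1 + V₀² sinh²(κw) / (4E(V₀ − E))]⁻¹ = 1/279.6 = 0.00358.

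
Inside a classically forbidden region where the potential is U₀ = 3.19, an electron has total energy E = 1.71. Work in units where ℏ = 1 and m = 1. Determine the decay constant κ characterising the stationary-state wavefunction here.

κ = 1.72

Since E < U₀ the TISE in this region is ψ'' = κ²ψ with κ = √(2m(U₀ − E))/ℏ.
κ = √(2 × 1 × 1.48) = 1.720.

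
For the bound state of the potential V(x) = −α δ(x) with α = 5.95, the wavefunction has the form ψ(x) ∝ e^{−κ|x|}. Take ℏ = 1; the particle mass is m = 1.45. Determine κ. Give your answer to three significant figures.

Integrating the TISE across x = 0 gives the cusp condition ψ'(0⁺) − ψ'(0⁻) = −(2mα/ℏ²)ψ(0).
With ψ ∝ e^{−κ|x|} this yields −2κ = −2mα/ℏ², so κ = mα/ℏ² = 8.628.

κ = 8.63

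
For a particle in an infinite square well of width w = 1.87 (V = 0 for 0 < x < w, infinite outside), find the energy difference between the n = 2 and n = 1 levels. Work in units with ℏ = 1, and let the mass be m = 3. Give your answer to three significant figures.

E_n = n²π²ℏ²/(2mw²), so ΔE = (2² − 1²) π²ℏ²/(2mw²).
ΔE = 3 × π² / (2 × 3 × 1.87²) = 1.411.

ΔE = 1.41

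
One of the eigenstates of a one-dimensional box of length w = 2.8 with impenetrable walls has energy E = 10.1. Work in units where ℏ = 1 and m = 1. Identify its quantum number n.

From E_n = n²π²ℏ²/(2mw²) invert to n = √(2mw²E)/(πℏ).
n = (2.8/π) × √(2 × 1 × 10.1) = 4.006 → n = 4.

n = 4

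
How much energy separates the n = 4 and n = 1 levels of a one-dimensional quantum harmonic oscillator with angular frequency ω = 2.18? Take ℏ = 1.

E_n = ℏω(n + ½), so ΔE = (4 − 1) ℏω = 3 × 2.18 = 6.540.

ΔE = 6.54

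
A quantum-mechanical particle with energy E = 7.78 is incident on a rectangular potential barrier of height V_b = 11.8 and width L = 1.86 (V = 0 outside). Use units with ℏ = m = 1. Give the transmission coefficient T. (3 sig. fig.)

T = 0.0000943

E < V_b: inside the barrier ψ ∝ e^{±κx} with κ = √(2m(V_b − E))/ℏ = 2.835.
κL = 5.274, sinh(κL) = 97.60.
Matching ψ, ψ′ at both faces gives T = [1 + V_b² sinh²(κL) / (4E(V_b − E))]⁻¹ = 1/10600 = 0.0000943.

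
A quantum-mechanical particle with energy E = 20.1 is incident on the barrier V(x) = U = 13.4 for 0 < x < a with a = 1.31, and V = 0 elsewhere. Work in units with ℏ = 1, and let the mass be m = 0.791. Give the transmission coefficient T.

E > U: inside the barrier k₂ = √(2m(E − U))/ℏ = 3.256, k₂a = 4.265.
Matching at both interfaces gives T⁻¹ = 1 + U² sin²(k₂a) / [4E(E − U)] = 1.271, hence T = 0.787.

T = 0.787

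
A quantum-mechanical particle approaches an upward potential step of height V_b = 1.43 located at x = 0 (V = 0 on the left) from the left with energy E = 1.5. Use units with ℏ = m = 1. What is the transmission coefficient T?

The wavenumbers are k₁ = √(2mE)/ℏ = 1.732 on the left and k₂ = √(2m(E − V_b))/ℏ = 0.3742 on the right.
Continuity of ψ and ψ′ at the step yields the reflection amplitude r = (k₁ − k₂)/(k₁ + k₂) = 0.6447; thus R = |r|² = 0.4156, T = 0.5844.

T = 0.584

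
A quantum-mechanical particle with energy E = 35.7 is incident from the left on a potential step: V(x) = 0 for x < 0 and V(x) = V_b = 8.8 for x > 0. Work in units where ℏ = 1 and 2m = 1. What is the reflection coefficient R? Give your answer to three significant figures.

R = 0.00499

On each side the TISE gives plane waves with k = √(2m(E − V))/ℏ: k₁ = √(2·½·35.7) = 5.975, k₂ = √(2·½·26.9) = 5.187.
Matching ψ and ψ′ at x = 0 gives r = (k₁ − k₂)/(k₁ + k₂), so R = r² = 0.004990 and T = 1 − R = 0.9950.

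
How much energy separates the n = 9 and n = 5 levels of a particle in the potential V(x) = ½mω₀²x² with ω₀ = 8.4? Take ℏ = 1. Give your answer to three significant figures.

ΔE = 33.6

E_n = ℏω₀(n + ½), so ΔE = (9 − 5) ℏω₀ = 4 × 8.4 = 33.60.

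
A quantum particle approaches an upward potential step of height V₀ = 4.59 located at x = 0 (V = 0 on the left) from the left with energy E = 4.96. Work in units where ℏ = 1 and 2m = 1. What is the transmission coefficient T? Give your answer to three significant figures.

The wavenumbers are k₁ = √(2mE)/ℏ = 2.227 on the left and k₂ = √(2m(E − V₀))/ℏ = 0.6083 on the right.
Continuity of ψ and ψ′ at the step yields the reflection amplitude r = (k₁ − k₂)/(k₁ + k₂) = 0.5709; thus R = |r|² = 0.3260, T = 0.6740.

T = 0.674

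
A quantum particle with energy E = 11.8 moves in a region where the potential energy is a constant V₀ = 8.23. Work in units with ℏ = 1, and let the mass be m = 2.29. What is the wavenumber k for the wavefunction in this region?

k = 4.04

With E > V₀ the solution is oscillatory, ψ ∝ e^{±ikx} with k = √(2m(E − V₀))/ℏ.
k = √(2 × 2.29 × 3.57) = 4.044.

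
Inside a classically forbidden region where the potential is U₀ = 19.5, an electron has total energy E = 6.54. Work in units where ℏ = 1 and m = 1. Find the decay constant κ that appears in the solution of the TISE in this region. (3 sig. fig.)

κ = 5.09

Since E < U₀ the TISE in this region is ψ'' = κ²ψ with κ = √(2m(U₀ − E))/ℏ.
κ = √(2 × 1 × 12.96) = 5.091.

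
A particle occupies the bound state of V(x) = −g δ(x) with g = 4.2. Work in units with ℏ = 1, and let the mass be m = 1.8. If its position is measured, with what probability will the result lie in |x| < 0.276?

P = 0.985

The normalised bound state is ψ = √κ e^{−κ|x|} with κ = mg/ℏ² = 7.560.
P(|x| < d) = ∫_{−d}^{d} κ e^{−2κ|x|} dx = 1 − e^{−2κd} = 1 − e^{−4.173} = 0.9846.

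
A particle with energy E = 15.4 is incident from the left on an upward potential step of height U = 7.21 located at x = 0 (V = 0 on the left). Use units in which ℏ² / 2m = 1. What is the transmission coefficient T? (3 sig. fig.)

The wavenumbers are k₁ = √(2mE)/ℏ = 3.924 on the left and k₂ = √(2m(E − U))/ℏ = 2.862 on the right.
Continuity of ψ and ψ′ at the step yields the reflection amplitude r = (k₁ − k₂)/(k₁ + k₂) = 0.1566; thus R = |r|² = 0.02451, T = 0.9755.

T = 0.975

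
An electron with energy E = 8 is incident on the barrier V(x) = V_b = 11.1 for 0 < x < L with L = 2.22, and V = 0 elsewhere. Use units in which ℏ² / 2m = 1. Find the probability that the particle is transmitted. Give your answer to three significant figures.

T = 0.00130

E < V_b: inside the barrier ψ ∝ e^{±κx} with κ = √(2m(V_b − E))/ℏ = 1.761.
κL = 3.909, sinh(κL) = 24.91.
Matching ψ, ψ′ at both faces gives T = [1 + V_b² sinh²(κL) / (4E(V_b − E))]⁻¹ = 1/771.5 = 0.00130.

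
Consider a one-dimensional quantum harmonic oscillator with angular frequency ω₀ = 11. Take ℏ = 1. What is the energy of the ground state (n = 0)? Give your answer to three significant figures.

E = 5.50

The oscillator eigenvalues are E_n = ℏω₀(n + ½), so E_0 = 11 × 0.5 = 5.500.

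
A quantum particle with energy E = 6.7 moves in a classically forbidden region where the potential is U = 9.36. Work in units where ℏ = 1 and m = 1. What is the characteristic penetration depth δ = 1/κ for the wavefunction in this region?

δ = 0.434

Since E < U the TISE in this region is ψ'' = κ²ψ with κ = √(2m(U − E))/ℏ.
κ = √(2 × 1 × 2.66) = 2.307. The penetration depth is δ = 1/κ = 0.434.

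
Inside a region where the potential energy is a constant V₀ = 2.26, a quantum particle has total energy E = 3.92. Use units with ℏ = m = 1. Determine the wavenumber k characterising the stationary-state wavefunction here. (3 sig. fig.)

k = 1.82

With E > V₀ the solution is oscillatory, ψ ∝ e^{±ikx} with k = √(2m(E − V₀))/ℏ.
k = √(2 × 1 × 1.66) = 1.822.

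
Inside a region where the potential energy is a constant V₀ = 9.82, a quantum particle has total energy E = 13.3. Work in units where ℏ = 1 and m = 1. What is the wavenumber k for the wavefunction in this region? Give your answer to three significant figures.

k = 2.64

With E > V₀ the solution is oscillatory, ψ ∝ e^{±ikx} with k = √(2m(E − V₀))/ℏ.
k = √(2 × 1 × 3.48) = 2.638.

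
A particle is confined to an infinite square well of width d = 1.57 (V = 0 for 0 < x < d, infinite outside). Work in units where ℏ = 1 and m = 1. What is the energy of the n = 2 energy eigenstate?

The infinite-well eigenfunctions ψ_n = √(2/d) sin(nπx/d) vanish at both walls, giving E_n = n²π²ℏ²/(2md²).
E_2 = 2² × π² / (2 × 1 × 1.57²) = 8.008.

E = 8.01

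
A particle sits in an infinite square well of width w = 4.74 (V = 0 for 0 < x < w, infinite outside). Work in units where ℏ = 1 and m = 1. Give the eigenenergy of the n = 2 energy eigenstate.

The infinite-well eigenfunctions ψ_n = √(2/w) sin(nπx/w) vanish at both walls, giving E_n = n²π²ℏ²/(2mw²).
E_2 = 2² × π² / (2 × 1 × 4.74²) = 0.8786.

E = 0.879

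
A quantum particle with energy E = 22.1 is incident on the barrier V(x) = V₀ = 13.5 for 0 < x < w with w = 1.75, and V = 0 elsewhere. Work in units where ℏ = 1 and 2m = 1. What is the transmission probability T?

T = 0.833

Above the barrier the interior wavenumber is k₂ = √(2m(E − V₀))/ℏ = 2.933, giving phase k₂w = 5.132.
Matching at both interfaces gives T⁻¹ = 1 + V₀² sin²(k₂w) / [4E(E − V₀)] = 1.200, hence T = 0.833.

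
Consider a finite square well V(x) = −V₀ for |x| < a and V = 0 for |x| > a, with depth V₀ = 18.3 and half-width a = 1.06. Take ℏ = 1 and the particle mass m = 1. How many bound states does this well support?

N = 5

The dimensionless depth is z₀ = a√(2mV₀)/ℏ = 1.06 × √(36.60) = 6.413.
A new bound state (alternating even/odd) appears each time z₀ passes a multiple of π/2, so N = ⌊2z₀/π⌋ + 1 = ⌊4.083⌋ + 1 = 5.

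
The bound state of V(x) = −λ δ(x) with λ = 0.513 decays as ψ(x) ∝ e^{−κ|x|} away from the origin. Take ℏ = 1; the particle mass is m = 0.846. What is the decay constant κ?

Integrating the TISE across x = 0 gives the cusp condition ψ'(0⁺) − ψ'(0⁻) = −(2mλ/ℏ²)ψ(0).
With ψ ∝ e^{−κ|x|} this yields −2κ = −2mλ/ℏ², so κ = mλ/ℏ² = 0.4340.

κ = 0.434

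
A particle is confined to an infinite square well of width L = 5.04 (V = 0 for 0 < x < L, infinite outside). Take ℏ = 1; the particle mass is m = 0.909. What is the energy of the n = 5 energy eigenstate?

E = 5.34

Requiring ψ(0) = ψ(L) = 0 quantises k = nπ/L, hence E_n = ℏ²k²/2m = n²π²ℏ²/(2mL²).
E_5 = 5² × π² / (2 × 0.909 × 5.04²) = 5.343.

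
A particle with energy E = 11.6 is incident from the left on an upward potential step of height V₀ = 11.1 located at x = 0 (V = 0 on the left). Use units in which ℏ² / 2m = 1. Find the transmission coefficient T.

T = 0.569

On each side the TISE gives plane waves with k = √(2m(E − V))/ℏ: k₁ = √(2·½·11.6) = 3.406, k₂ = √(2·½·0.5) = 0.7071.
Continuity of ψ and ψ′ at the step yields the reflection amplitude r = (k₁ − k₂)/(k₁ + k₂) = 0.6562; thus R = |r|² = 0.4305, T = 0.5695.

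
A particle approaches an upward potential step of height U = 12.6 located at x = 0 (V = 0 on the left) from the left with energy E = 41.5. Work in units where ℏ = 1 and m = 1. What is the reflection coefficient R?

On each side the TISE gives plane waves with k = √(2m(E − V))/ℏ: k₁ = √(2·1·41.5) = 9.110, k₂ = √(2·1·28.9) = 7.603.
Continuity of ψ and ψ′ at the step yields the reflection amplitude r = (k₁ − k₂)/(k₁ + k₂) = 0.09022; thus R = |r|² = 0.008139, T = 0.9919.

R = 0.00814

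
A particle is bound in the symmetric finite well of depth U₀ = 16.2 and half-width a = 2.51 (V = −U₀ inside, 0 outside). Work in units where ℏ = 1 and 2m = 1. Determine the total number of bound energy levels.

Define the well-strength parameter z₀ = (a/ℏ)√(2mU₀) = 2.51 × √(2·0.5·16.2) = 10.10.
The even/odd transcendental equations gain one root per π/2 in z₀, giving N = 1 + ⌊2z₀/π⌋ = 1 + ⌊6.431⌋ = 7.

N = 7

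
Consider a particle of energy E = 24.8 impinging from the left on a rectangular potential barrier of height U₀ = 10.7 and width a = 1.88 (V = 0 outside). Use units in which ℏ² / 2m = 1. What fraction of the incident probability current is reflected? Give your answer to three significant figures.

R = 0.0386

E > U₀: inside the barrier k₂ = √(2m(E − U₀))/ℏ = 3.755, k₂a = 7.059.
Matching at both interfaces gives T⁻¹ = 1 + U₀² sin²(k₂a) / [4E(E − U₀)] = 1.040, hence T = 0.961.
R = 1 − T = 0.0386.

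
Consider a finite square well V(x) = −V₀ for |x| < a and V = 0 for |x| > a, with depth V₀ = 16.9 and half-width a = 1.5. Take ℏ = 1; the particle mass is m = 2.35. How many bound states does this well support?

Define the well-strength parameter z₀ = (a/ℏ)√(2mV₀) = 1.5 × √(2·2.35·16.9) = 13.37.
The even/odd transcendental equations gain one root per π/2 in z₀, giving N = 1 + ⌊2z₀/π⌋ = 1 + ⌊8.511⌋ = 9.

N = 9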